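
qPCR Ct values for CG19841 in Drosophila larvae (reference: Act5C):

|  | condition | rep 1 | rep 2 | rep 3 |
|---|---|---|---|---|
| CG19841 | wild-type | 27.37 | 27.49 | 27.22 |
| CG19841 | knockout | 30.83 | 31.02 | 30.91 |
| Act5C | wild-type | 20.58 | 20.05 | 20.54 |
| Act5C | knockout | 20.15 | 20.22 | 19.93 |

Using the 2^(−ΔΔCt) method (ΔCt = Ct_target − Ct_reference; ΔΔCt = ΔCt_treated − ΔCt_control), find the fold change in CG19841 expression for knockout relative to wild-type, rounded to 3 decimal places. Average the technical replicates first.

Mean Ct: CG19841 wild-type 27.360; CG19841 knockout 30.920; Act5C wild-type 20.390; Act5C knockout 20.100
ΔCt(wild-type) = 27.360 − 20.390 = 6.970
ΔCt(knockout) = 30.920 − 20.100 = 10.820
ΔΔCt = 10.820 − 6.970 = 3.850
Fold change = 2^(−3.850) = 0.0693

0.069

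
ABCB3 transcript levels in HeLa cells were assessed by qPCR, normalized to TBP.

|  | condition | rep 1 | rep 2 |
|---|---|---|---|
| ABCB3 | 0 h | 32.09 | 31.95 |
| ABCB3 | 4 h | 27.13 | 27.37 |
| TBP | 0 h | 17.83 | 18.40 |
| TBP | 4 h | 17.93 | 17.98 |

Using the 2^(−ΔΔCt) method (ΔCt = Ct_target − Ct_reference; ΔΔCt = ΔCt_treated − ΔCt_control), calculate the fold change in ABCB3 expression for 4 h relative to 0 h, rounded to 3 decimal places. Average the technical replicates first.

Mean Ct: ABCB3 0 h 32.020; ABCB3 4 h 27.250; TBP 0 h 18.115; TBP 4 h 17.955
ΔCt(0 h) = 32.020 − 18.115 = 13.905
ΔCt(4 h) = 27.250 − 17.955 = 9.295
ΔΔCt = 9.295 − 13.905 = -4.610
Fold change = 2^(−(-4.610)) = 2^4.610 = 24.4201

24.420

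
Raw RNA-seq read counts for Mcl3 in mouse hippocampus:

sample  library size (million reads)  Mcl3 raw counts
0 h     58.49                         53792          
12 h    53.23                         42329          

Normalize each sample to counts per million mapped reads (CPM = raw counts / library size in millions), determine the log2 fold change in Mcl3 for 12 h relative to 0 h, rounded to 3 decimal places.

CPM(0 h) = 53792 / 58.49 = 919.6786
CPM(12 h) = 42329 / 53.23 = 795.2095
Fold change = 795.2095 / 919.6786 = 0.86466
log2(0.86466) = -0.2098

-0.210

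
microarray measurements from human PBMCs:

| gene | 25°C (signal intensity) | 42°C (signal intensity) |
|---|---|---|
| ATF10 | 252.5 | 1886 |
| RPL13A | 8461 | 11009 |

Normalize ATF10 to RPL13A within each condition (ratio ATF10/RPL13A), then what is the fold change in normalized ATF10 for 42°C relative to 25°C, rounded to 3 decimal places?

ATF10/RPL13A (25°C) = 252.5 / 8461 = 0.029843
ATF10/RPL13A (42°C) = 1886 / 11009 = 0.17131
Fold change = 0.17131 / 0.029843 = 5.7406

5.741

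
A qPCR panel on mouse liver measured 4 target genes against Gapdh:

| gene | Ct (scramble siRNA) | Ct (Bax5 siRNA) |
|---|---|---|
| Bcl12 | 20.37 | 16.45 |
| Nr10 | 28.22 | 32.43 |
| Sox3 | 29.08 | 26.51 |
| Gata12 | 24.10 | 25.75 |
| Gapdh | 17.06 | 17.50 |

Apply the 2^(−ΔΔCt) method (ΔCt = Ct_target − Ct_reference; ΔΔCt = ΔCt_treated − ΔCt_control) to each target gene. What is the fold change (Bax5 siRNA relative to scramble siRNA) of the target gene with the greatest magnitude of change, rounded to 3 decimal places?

Bcl12: ΔΔCt = (16.45−17.50) − (20.37−17.06) = -1.05 − 3.31 = -4.36; fold change = 2^4.36 = 20.535
Nr10: ΔΔCt = (32.43−17.50) − (28.22−17.06) = 14.93 − 11.16 = 3.77; fold change = 2^-3.77 = 0.073
Sox3: ΔΔCt = (26.51−17.50) − (29.08−17.06) = 9.01 − 12.02 = -3.01; fold change = 2^3.01 = 8.056
Gata12: ΔΔCt = (25.75−17.50) − (24.10−17.06) = 8.25 − 7.04 = 1.21; fold change = 2^-1.21 = 0.432
Bcl12 has the largest |ΔΔCt| = 4.36.

20.535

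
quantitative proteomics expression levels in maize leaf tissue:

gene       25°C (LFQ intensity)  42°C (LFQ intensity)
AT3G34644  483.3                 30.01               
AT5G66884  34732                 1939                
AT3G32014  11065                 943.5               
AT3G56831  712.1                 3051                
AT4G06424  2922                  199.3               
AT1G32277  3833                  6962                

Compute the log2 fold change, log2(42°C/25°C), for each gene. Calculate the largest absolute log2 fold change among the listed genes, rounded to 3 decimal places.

4.163

log2(30.01/483.3) = -4.009  (AT3G34644)
log2(1939/34732) = -4.163  (AT5G66884)
log2(943.5/11065) = -3.552  (AT3G32014)
log2(3051/712.1) = 2.099  (AT3G56831)
log2(199.3/2922) = -3.874  (AT4G06424)
log2(6962/3833) = 0.861  (AT1G32277)
The largest magnitude belongs to AT5G66884.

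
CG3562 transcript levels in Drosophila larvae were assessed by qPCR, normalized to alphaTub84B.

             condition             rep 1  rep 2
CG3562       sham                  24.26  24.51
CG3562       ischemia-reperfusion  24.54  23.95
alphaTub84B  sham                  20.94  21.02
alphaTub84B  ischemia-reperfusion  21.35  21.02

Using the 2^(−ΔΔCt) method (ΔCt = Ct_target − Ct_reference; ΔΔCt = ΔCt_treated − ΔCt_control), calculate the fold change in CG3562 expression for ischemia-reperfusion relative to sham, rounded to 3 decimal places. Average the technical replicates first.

Mean Ct: CG3562 sham 24.385; CG3562 ischemia-reperfusion 24.245; alphaTub84B sham 20.980; alphaTub84B ischemia-reperfusion 21.185
ΔCt(sham) = 24.385 − 20.980 = 3.405
ΔCt(ischemia-reperfusion) = 24.245 − 21.185 = 3.060
ΔΔCt = 3.060 − 3.405 = -0.345
Fold change = 2^(−(-0.345)) = 2^0.345 = 1.2702

1.270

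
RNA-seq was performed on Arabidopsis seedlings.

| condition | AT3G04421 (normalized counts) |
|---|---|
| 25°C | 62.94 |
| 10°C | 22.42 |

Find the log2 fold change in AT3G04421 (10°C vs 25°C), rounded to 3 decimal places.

-1.489

Fold change = 22.42 / 62.94 = 0.3562
log2(0.3562) = -1.4892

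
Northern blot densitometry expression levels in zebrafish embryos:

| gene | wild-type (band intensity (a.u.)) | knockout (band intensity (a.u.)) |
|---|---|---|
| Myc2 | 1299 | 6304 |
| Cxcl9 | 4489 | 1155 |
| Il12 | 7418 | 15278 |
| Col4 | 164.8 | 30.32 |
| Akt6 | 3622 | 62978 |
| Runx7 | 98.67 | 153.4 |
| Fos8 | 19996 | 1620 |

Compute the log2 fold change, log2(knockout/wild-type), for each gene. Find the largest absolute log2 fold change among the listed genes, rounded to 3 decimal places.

4.120

log2(6304/1299) = 2.279  (Myc2)
log2(1155/4489) = -1.959  (Cxcl9)
log2(15278/7418) = 1.042  (Il12)
log2(30.32/164.8) = -2.442  (Col4)
log2(62978/3622) = 4.120  (Akt6)
log2(153.4/98.67) = 0.637  (Runx7)
log2(1620/19996) = -3.626  (Fos8)
The largest magnitude belongs to Akt6.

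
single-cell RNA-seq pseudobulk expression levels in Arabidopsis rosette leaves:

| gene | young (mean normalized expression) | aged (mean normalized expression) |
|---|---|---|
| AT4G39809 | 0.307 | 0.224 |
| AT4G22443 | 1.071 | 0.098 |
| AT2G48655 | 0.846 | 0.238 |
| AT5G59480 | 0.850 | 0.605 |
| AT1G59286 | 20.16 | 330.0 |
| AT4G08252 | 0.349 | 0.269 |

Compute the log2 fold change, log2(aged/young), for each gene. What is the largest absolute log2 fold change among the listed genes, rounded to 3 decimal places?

4.033

log2(0.224/0.307) = -0.455  (AT4G39809)
log2(0.098/1.071) = -3.450  (AT4G22443)
log2(0.238/0.846) = -1.830  (AT2G48655)
log2(0.605/0.850) = -0.491  (AT5G59480)
log2(330.0/20.16) = 4.033  (AT1G59286)
log2(0.269/0.349) = -0.376  (AT4G08252)
The largest magnitude belongs to AT1G59286.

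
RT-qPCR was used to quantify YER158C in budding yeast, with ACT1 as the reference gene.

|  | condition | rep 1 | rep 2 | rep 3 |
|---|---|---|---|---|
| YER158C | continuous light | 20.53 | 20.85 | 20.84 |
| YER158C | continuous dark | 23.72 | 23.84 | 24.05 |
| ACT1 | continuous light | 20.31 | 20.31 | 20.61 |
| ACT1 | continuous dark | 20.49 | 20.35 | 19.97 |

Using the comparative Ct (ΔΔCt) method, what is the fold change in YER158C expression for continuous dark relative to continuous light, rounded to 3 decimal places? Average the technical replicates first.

0.104

Mean Ct: YER158C continuous light 20.740; YER158C continuous dark 23.870; ACT1 continuous light 20.410; ACT1 continuous dark 20.270
ΔCt(continuous light) = 20.740 − 20.410 = 0.330
ΔCt(continuous dark) = 23.870 − 20.270 = 3.600
ΔΔCt = 3.600 − 0.330 = 3.270
Fold change = 2^(−3.270) = 0.1037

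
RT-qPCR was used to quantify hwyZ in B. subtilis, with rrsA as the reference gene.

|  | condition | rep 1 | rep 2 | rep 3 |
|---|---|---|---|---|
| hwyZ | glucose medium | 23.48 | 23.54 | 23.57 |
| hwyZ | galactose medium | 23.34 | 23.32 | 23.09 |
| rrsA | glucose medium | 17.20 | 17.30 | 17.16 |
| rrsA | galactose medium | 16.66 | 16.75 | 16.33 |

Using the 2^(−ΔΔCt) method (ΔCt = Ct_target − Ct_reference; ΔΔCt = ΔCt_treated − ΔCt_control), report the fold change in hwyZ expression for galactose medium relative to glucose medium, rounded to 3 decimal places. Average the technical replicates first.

0.779

Mean Ct: hwyZ glucose medium 23.530; hwyZ galactose medium 23.250; rrsA glucose medium 17.220; rrsA galactose medium 16.580
ΔCt(glucose medium) = 23.530 − 17.220 = 6.310
ΔCt(galactose medium) = 23.250 − 16.580 = 6.670
ΔΔCt = 6.670 − 6.310 = 0.360
Fold change = 2^(−0.360) = 0.7792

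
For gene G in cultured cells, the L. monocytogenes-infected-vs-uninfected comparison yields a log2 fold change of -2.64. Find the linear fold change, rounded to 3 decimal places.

0.160

Fold change = 2^(-2.64) = 0.1604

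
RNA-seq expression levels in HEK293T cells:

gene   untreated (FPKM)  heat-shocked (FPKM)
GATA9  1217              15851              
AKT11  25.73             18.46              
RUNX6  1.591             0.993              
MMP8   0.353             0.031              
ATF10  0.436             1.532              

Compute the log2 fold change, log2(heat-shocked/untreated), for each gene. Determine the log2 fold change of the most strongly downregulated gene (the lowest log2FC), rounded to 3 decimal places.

-3.509

log2(15851/1217) = 3.703  (GATA9)
log2(18.46/25.73) = -0.479  (AKT11)
log2(0.993/1.591) = -0.680  (RUNX6)
log2(0.031/0.353) = -3.509  (MMP8)
log2(1.532/0.436) = 1.813  (ATF10)
MMP8 is most strongly downregulated.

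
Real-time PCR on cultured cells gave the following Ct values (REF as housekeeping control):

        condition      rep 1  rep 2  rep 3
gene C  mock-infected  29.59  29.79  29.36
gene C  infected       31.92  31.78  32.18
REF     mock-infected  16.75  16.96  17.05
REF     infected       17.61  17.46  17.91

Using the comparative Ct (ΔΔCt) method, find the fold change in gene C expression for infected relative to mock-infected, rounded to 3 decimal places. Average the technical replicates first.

Mean Ct: gene C mock-infected 29.580; gene C infected 31.960; REF mock-infected 16.920; REF infected 17.660
ΔCt(mock-infected) = 29.580 − 16.920 = 12.660
ΔCt(infected) = 31.960 − 17.660 = 14.300
ΔΔCt = 14.300 − 12.660 = 1.640
Fold change = 2^(−1.640) = 0.3209

0.321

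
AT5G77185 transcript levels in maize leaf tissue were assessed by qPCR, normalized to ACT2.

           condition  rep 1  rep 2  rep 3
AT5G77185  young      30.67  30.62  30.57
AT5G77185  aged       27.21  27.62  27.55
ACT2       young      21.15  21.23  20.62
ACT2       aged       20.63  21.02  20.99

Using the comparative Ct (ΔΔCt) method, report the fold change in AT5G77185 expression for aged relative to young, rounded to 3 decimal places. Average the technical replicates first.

8.225

Mean Ct: AT5G77185 young 30.620; AT5G77185 aged 27.460; ACT2 young 21.000; ACT2 aged 20.880
ΔCt(young) = 30.620 − 21.000 = 9.620
ΔCt(aged) = 27.460 − 20.880 = 6.580
ΔΔCt = 6.580 − 9.620 = -3.040
Fold change = 2^(−(-3.040)) = 2^3.040 = 8.2249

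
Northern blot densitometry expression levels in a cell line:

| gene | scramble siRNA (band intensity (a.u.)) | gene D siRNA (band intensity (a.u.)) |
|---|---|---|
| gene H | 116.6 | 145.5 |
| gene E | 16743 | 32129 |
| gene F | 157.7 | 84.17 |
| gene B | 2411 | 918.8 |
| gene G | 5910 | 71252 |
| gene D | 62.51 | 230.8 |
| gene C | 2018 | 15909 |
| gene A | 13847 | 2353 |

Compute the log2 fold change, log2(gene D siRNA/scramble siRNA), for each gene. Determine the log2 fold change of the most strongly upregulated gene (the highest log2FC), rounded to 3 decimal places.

log2(145.5/116.6) = 0.319  (gene H)
log2(32129/16743) = 0.940  (gene E)
log2(84.17/157.7) = -0.906  (gene F)
log2(918.8/2411) = -1.392  (gene B)
log2(71252/5910) = 3.592  (gene G)
log2(230.8/62.51) = 1.884  (gene D)
log2(15909/2018) = 2.979  (gene C)
log2(2353/13847) = -2.557  (gene A)
gene G is most strongly upregulated.

3.592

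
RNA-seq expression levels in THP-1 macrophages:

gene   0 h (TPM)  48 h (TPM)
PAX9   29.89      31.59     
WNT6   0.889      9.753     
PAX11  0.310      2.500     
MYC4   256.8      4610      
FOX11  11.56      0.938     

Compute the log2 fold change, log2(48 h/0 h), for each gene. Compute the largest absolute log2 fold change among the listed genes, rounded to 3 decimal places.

log2(31.59/29.89) = 0.080  (PAX9)
log2(9.753/0.889) = 3.456  (WNT6)
log2(2.500/0.310) = 3.012  (PAX11)
log2(4610/256.8) = 4.166  (MYC4)
log2(0.938/11.56) = -3.623  (FOX11)
The largest magnitude belongs to MYC4.

4.166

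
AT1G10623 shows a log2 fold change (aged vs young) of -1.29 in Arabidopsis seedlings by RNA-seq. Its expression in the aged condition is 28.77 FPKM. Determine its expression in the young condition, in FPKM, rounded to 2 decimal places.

Fold change = 2^(-1.29) = 0.4090
young expression = 28.77 / 0.4090 = 70.35

70.35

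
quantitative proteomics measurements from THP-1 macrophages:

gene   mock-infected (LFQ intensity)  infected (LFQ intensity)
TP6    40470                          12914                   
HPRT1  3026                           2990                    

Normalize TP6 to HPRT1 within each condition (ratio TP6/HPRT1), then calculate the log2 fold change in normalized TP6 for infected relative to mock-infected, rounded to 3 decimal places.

-1.631

TP6/HPRT1 (mock-infected) = 40470 / 3026 = 13.374
TP6/HPRT1 (infected) = 12914 / 2990 = 4.3191
Fold change = 4.3191 / 13.374 = 0.3229
log2(0.3229) = -1.6307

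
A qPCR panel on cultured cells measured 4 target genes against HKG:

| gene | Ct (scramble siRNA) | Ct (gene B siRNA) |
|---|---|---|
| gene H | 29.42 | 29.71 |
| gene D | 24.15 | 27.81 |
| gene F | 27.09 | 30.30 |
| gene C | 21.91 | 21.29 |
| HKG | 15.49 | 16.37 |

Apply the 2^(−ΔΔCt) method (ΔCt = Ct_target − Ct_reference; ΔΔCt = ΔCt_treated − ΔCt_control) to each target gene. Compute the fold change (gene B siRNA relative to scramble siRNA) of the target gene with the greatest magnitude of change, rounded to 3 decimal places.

0.146

gene H: ΔΔCt = (29.71−16.37) − (29.42−15.49) = 13.34 − 13.93 = -0.59; fold change = 2^0.59 = 1.505
gene D: ΔΔCt = (27.81−16.37) − (24.15−15.49) = 11.44 − 8.66 = 2.78; fold change = 2^-2.78 = 0.146
gene F: ΔΔCt = (30.30−16.37) − (27.09−15.49) = 13.93 − 11.60 = 2.33; fold change = 2^-2.33 = 0.199
gene C: ΔΔCt = (21.29−16.37) − (21.91−15.49) = 4.92 − 6.42 = -1.50; fold change = 2^1.50 = 2.828
gene D has the largest |ΔΔCt| = 2.78.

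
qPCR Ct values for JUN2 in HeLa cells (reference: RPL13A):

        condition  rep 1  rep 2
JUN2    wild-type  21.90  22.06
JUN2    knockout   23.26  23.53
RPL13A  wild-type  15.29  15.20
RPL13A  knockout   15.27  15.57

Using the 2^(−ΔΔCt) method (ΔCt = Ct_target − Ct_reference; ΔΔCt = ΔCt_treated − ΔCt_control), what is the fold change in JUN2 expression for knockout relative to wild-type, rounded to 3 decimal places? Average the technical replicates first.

Mean Ct: JUN2 wild-type 21.980; JUN2 knockout 23.395; RPL13A wild-type 15.245; RPL13A knockout 15.420
ΔCt(wild-type) = 21.980 − 15.245 = 6.735
ΔCt(knockout) = 23.395 − 15.420 = 7.975
ΔΔCt = 7.975 − 6.735 = 1.240
Fold change = 2^(−1.240) = 0.4234

0.423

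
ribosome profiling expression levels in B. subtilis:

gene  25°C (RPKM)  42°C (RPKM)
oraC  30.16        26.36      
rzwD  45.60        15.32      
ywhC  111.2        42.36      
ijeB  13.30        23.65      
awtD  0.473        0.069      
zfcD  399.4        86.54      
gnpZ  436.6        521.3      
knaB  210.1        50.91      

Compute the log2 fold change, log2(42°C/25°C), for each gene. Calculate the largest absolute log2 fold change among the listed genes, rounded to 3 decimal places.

2.777

log2(26.36/30.16) = -0.194  (oraC)
log2(15.32/45.60) = -1.574  (rzwD)
log2(42.36/111.2) = -1.392  (ywhC)
log2(23.65/13.30) = 0.830  (ijeB)
log2(0.069/0.473) = -2.777  (awtD)
log2(86.54/399.4) = -2.206  (zfcD)
log2(521.3/436.6) = 0.256  (gnpZ)
log2(50.91/210.1) = -2.045  (knaB)
The largest magnitude belongs to awtD.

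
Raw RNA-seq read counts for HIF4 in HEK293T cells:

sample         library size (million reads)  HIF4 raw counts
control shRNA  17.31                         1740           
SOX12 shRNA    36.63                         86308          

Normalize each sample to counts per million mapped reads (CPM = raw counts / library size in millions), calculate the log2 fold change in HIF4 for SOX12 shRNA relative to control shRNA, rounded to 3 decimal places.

4.551

CPM(control shRNA) = 1740 / 17.31 = 100.5199
CPM(SOX12 shRNA) = 86308 / 36.63 = 2356.2108
Fold change = 2356.2108 / 100.5199 = 23.44023
log2(23.44023) = 4.5509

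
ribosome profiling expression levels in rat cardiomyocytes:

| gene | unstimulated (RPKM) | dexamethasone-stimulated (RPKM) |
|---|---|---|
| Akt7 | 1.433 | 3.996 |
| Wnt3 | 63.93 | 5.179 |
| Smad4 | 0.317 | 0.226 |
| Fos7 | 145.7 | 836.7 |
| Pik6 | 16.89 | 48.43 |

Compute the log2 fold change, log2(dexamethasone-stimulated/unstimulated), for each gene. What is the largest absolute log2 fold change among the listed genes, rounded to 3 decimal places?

3.626

log2(3.996/1.433) = 1.480  (Akt7)
log2(5.179/63.93) = -3.626  (Wnt3)
log2(0.226/0.317) = -0.488  (Smad4)
log2(836.7/145.7) = 2.522  (Fos7)
log2(48.43/16.89) = 1.520  (Pik6)
The largest magnitude belongs to Wnt3.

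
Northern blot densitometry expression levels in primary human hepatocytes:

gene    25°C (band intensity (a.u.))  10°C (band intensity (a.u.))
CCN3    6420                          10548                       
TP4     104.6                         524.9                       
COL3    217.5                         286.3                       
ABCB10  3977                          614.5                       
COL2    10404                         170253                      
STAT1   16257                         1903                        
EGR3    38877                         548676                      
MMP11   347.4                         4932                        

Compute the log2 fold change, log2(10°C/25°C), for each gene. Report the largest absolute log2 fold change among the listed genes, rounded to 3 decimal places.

log2(10548/6420) = 0.716  (CCN3)
log2(524.9/104.6) = 2.327  (TP4)
log2(286.3/217.5) = 0.397  (COL3)
log2(614.5/3977) = -2.694  (ABCB10)
log2(170253/10404) = 4.032  (COL2)
log2(1903/16257) = -3.095  (STAT1)
log2(548676/38877) = 3.819  (EGR3)
log2(4932/347.4) = 3.828  (MMP11)
The largest magnitude belongs to COL2.

4.032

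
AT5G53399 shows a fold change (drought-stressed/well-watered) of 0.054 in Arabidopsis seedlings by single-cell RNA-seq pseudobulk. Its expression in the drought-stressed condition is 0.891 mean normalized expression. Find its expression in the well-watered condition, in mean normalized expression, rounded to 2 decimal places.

well-watered expression = 0.891 / 0.054 = 16.50

16.50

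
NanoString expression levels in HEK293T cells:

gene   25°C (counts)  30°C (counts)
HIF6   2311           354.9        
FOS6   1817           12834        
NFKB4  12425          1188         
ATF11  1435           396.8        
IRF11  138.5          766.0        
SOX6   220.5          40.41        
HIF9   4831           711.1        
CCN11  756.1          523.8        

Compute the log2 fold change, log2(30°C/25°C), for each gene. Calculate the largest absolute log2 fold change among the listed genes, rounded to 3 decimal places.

3.387

log2(354.9/2311) = -2.703  (HIF6)
log2(12834/1817) = 2.820  (FOS6)
log2(1188/12425) = -3.387  (NFKB4)
log2(396.8/1435) = -1.855  (ATF11)
log2(766.0/138.5) = 2.467  (IRF11)
log2(40.41/220.5) = -2.448  (SOX6)
log2(711.1/4831) = -2.764  (HIF9)
log2(523.8/756.1) = -0.530  (CCN11)
The largest magnitude belongs to NFKB4.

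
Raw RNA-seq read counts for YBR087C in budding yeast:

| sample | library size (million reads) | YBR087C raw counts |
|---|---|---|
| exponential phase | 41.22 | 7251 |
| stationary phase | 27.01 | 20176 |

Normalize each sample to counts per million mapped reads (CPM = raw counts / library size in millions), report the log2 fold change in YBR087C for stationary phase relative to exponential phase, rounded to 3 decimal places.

CPM(exponential phase) = 7251 / 41.22 = 175.9098
CPM(stationary phase) = 20176 / 27.01 = 746.9826
Fold change = 746.9826 / 175.9098 = 4.24640
log2(4.24640) = 2.0862

2.086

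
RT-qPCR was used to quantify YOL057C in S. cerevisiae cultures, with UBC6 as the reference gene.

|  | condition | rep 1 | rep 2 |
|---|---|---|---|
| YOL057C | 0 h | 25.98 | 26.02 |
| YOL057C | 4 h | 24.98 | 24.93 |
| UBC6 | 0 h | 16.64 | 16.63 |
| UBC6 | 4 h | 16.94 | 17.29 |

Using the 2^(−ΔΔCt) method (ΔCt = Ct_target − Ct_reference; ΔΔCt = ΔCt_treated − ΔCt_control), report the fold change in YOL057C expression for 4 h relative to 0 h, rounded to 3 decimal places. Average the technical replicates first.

Mean Ct: YOL057C 0 h 26.000; YOL057C 4 h 24.955; UBC6 0 h 16.635; UBC6 4 h 17.115
ΔCt(0 h) = 26.000 − 16.635 = 9.365
ΔCt(4 h) = 24.955 − 17.115 = 7.840
ΔΔCt = 7.840 − 9.365 = -1.525
Fold change = 2^(−(-1.525)) = 2^1.525 = 2.8779

2.878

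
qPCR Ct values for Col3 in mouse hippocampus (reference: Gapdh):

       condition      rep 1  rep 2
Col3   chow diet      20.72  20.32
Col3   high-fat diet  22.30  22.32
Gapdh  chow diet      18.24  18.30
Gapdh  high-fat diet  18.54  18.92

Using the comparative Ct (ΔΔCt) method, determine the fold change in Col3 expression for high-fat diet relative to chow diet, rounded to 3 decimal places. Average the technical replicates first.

0.398

Mean Ct: Col3 chow diet 20.520; Col3 high-fat diet 22.310; Gapdh chow diet 18.270; Gapdh high-fat diet 18.730
ΔCt(chow diet) = 20.520 − 18.270 = 2.250
ΔCt(high-fat diet) = 22.310 − 18.730 = 3.580
ΔΔCt = 3.580 − 2.250 = 1.330
Fold change = 2^(−1.330) = 0.3978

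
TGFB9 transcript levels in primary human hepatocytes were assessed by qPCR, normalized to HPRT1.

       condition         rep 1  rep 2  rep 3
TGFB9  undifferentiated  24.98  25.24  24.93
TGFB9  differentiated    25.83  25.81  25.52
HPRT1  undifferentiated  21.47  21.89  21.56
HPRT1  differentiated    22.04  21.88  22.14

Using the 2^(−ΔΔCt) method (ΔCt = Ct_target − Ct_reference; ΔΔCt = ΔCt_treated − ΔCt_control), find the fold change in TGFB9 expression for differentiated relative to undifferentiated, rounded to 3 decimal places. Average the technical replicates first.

0.818

Mean Ct: TGFB9 undifferentiated 25.050; TGFB9 differentiated 25.720; HPRT1 undifferentiated 21.640; HPRT1 differentiated 22.020
ΔCt(undifferentiated) = 25.050 − 21.640 = 3.410
ΔCt(differentiated) = 25.720 − 22.020 = 3.700
ΔΔCt = 3.700 − 3.410 = 0.290
Fold change = 2^(−0.290) = 0.8179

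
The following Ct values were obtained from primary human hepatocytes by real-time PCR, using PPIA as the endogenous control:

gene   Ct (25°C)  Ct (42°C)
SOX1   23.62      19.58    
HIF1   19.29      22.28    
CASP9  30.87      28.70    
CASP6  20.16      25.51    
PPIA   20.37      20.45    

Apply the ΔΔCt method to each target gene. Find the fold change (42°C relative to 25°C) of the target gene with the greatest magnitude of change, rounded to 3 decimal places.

0.026

SOX1: ΔΔCt = (19.58−20.45) − (23.62−20.37) = -0.87 − 3.25 = -4.12; fold change = 2^4.12 = 17.388
HIF1: ΔΔCt = (22.28−20.45) − (19.29−20.37) = 1.83 − (-1.08) = 2.91; fold change = 2^-2.91 = 0.133
CASP9: ΔΔCt = (28.70−20.45) − (30.87−20.37) = 8.25 − 10.50 = -2.25; fold change = 2^2.25 = 4.757
CASP6: ΔΔCt = (25.51−20.45) − (20.16−20.37) = 5.06 − (-0.21) = 5.27; fold change = 2^-5.27 = 0.026
CASP6 has the largest |ΔΔCt| = 5.27.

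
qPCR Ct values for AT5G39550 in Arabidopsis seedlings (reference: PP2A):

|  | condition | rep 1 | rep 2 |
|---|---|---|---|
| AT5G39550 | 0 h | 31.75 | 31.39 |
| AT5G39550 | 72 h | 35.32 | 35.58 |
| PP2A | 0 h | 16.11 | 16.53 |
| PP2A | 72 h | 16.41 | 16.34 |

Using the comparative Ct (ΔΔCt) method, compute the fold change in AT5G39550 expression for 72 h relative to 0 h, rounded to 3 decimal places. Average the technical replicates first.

0.071

Mean Ct: AT5G39550 0 h 31.570; AT5G39550 72 h 35.450; PP2A 0 h 16.320; PP2A 72 h 16.375
ΔCt(0 h) = 31.570 − 16.320 = 15.250
ΔCt(72 h) = 35.450 − 16.375 = 19.075
ΔΔCt = 19.075 − 15.250 = 3.825
Fold change = 2^(−3.825) = 0.0706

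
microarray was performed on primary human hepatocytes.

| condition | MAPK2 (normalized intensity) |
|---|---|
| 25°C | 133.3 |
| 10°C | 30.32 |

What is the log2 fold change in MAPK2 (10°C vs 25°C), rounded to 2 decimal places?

-2.14

Fold change = 30.32 / 133.3 = 0.2275
log2(0.2275) = -2.136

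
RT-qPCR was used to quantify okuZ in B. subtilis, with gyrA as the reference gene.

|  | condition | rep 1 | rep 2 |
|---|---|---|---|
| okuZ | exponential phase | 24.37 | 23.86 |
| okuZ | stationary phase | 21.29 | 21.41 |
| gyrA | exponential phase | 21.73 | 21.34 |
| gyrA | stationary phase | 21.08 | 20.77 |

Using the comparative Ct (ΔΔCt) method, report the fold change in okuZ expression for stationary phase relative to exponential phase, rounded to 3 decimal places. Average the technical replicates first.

Mean Ct: okuZ exponential phase 24.115; okuZ stationary phase 21.350; gyrA exponential phase 21.535; gyrA stationary phase 20.925
ΔCt(exponential phase) = 24.115 − 21.535 = 2.580
ΔCt(stationary phase) = 21.350 − 20.925 = 0.425
ΔΔCt = 0.425 − 2.580 = -2.155
Fold change = 2^(−(-2.155)) = 2^2.155 = 4.4537

4.454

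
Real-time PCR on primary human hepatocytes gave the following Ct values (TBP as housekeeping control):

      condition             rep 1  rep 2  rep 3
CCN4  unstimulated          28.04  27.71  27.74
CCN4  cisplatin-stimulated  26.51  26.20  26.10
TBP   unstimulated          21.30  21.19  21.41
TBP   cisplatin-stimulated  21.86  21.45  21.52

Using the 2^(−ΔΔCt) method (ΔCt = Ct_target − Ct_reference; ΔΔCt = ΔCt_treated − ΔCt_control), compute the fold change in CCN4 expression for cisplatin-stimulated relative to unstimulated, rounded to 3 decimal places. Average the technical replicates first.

Mean Ct: CCN4 unstimulated 27.830; CCN4 cisplatin-stimulated 26.270; TBP unstimulated 21.300; TBP cisplatin-stimulated 21.610
ΔCt(unstimulated) = 27.830 − 21.300 = 6.530
ΔCt(cisplatin-stimulated) = 26.270 − 21.610 = 4.660
ΔΔCt = 4.660 − 6.530 = -1.870
Fold change = 2^(−(-1.870)) = 2^1.870 = 3.6553

3.655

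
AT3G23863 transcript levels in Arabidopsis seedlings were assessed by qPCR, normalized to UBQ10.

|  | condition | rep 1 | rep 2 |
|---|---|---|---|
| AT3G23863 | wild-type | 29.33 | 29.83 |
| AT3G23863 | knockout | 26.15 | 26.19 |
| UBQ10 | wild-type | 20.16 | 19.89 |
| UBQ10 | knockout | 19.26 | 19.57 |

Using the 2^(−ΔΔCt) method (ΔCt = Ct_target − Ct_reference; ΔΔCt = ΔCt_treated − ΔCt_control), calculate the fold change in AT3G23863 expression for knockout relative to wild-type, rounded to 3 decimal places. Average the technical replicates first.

6.964

Mean Ct: AT3G23863 wild-type 29.580; AT3G23863 knockout 26.170; UBQ10 wild-type 20.025; UBQ10 knockout 19.415
ΔCt(wild-type) = 29.580 − 20.025 = 9.555
ΔCt(knockout) = 26.170 − 19.415 = 6.755
ΔΔCt = 6.755 − 9.555 = -2.800
Fold change = 2^(−(-2.800)) = 2^2.800 = 6.9644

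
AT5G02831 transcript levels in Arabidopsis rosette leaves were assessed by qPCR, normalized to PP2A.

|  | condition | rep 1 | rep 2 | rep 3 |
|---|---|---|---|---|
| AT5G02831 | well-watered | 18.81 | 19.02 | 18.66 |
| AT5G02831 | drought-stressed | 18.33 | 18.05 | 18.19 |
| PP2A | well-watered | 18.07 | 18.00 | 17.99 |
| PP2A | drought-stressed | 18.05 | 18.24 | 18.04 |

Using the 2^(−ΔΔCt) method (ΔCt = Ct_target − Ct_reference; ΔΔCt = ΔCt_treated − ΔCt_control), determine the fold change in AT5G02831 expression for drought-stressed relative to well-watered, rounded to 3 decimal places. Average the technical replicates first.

Mean Ct: AT5G02831 well-watered 18.830; AT5G02831 drought-stressed 18.190; PP2A well-watered 18.020; PP2A drought-stressed 18.110
ΔCt(well-watered) = 18.830 − 18.020 = 0.810
ΔCt(drought-stressed) = 18.190 − 18.110 = 0.080
ΔΔCt = 0.080 − 0.810 = -0.730
Fold change = 2^(−(-0.730)) = 2^0.730 = 1.6586

1.659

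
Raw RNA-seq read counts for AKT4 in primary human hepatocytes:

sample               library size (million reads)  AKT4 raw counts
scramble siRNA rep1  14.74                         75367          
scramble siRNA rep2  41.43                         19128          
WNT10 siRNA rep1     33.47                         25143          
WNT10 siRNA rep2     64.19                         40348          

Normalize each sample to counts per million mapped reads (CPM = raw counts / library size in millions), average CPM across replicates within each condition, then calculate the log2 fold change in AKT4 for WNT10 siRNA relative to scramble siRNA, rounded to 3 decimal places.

CPM(scramble siRNA rep1) = 75367 / 14.74 = 5113.0936
CPM(scramble siRNA rep2) = 19128 / 41.43 = 461.6944
CPM(WNT10 siRNA rep1) = 25143 / 33.47 = 751.2100
CPM(WNT10 siRNA rep2) = 40348 / 64.19 = 628.5714
mean CPM(scramble siRNA) = 2787.3940; mean CPM(WNT10 siRNA) = 689.8907
Fold change = 689.8907 / 2787.3940 = 0.24750
log2(0.24750) = -2.0145

-2.014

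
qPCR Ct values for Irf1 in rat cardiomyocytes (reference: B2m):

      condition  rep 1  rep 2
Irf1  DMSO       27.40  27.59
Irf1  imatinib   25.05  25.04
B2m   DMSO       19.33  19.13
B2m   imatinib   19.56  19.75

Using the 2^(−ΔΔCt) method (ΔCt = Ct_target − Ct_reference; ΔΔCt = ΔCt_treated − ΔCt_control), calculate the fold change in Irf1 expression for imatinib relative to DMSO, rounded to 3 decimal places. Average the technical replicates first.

Mean Ct: Irf1 DMSO 27.495; Irf1 imatinib 25.045; B2m DMSO 19.230; B2m imatinib 19.655
ΔCt(DMSO) = 27.495 − 19.230 = 8.265
ΔCt(imatinib) = 25.045 − 19.655 = 5.390
ΔΔCt = 5.390 − 8.265 = -2.875
Fold change = 2^(−(-2.875)) = 2^2.875 = 7.3360

7.336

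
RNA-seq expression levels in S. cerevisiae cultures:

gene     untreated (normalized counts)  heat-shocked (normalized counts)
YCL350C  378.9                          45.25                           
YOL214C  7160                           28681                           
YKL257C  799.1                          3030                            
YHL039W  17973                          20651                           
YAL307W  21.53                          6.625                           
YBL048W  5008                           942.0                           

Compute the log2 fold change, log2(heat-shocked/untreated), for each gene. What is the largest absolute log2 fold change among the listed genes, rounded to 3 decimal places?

3.066

log2(45.25/378.9) = -3.066  (YCL350C)
log2(28681/7160) = 2.002  (YOL214C)
log2(3030/799.1) = 1.923  (YKL257C)
log2(20651/17973) = 0.200  (YHL039W)
log2(6.625/21.53) = -1.700  (YAL307W)
log2(942.0/5008) = -2.410  (YBL048W)
The largest magnitude belongs to YCL350C.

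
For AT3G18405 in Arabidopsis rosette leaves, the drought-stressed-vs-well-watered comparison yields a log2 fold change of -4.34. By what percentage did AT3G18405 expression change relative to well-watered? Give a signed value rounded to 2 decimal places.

Fold change = 2^(-4.34) = 0.0494
Percent change = (FC − 1) × 100% = (0.0494 − 1) × 100 = -95.06%

-95.06%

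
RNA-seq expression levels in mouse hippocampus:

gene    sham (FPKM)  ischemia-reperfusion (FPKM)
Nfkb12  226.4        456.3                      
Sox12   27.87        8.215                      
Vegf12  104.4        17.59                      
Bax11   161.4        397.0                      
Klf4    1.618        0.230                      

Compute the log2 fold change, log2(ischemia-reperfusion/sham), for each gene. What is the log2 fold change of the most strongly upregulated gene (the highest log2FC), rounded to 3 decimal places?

1.298

log2(456.3/226.4) = 1.011  (Nfkb12)
log2(8.215/27.87) = -1.762  (Sox12)
log2(17.59/104.4) = -2.569  (Vegf12)
log2(397.0/161.4) = 1.298  (Bax11)
log2(0.230/1.618) = -2.815  (Klf4)
Bax11 is most strongly upregulated.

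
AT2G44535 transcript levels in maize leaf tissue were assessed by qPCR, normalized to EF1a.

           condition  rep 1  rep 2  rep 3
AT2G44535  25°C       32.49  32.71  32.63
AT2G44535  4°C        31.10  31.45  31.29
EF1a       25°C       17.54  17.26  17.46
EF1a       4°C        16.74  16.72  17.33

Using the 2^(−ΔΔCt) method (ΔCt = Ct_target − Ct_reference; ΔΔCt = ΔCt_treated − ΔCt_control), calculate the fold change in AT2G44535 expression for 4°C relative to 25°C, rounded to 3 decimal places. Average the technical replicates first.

1.790

Mean Ct: AT2G44535 25°C 32.610; AT2G44535 4°C 31.280; EF1a 25°C 17.420; EF1a 4°C 16.930
ΔCt(25°C) = 32.610 − 17.420 = 15.190
ΔCt(4°C) = 31.280 − 16.930 = 14.350
ΔΔCt = 14.350 − 15.190 = -0.840
Fold change = 2^(−(-0.840)) = 2^0.840 = 1.7901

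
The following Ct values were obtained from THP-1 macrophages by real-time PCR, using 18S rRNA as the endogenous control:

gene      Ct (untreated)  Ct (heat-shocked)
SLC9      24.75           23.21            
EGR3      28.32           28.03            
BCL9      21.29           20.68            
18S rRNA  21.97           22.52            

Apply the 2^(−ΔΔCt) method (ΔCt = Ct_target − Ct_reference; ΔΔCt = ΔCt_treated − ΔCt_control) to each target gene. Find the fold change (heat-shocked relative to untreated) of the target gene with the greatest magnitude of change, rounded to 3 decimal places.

SLC9: ΔΔCt = (23.21−22.52) − (24.75−21.97) = 0.69 − 2.78 = -2.09; fold change = 2^2.09 = 4.257
EGR3: ΔΔCt = (28.03−22.52) − (28.32−21.97) = 5.51 − 6.35 = -0.84; fold change = 2^0.84 = 1.790
BCL9: ΔΔCt = (20.68−22.52) − (21.29−21.97) = -1.84 − (-0.68) = -1.16; fold change = 2^1.16 = 2.235
SLC9 has the largest |ΔΔCt| = 2.09.

4.257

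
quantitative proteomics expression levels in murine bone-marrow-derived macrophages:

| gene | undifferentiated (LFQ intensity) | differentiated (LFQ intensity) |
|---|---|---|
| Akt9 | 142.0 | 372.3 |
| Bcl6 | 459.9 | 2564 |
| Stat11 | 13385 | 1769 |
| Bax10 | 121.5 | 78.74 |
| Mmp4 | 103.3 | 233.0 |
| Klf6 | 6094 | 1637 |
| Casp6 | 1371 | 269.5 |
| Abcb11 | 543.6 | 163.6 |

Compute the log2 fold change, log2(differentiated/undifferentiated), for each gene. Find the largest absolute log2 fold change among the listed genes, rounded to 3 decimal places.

2.920

log2(372.3/142.0) = 1.391  (Akt9)
log2(2564/459.9) = 2.479  (Bcl6)
log2(1769/13385) = -2.920  (Stat11)
log2(78.74/121.5) = -0.626  (Bax10)
log2(233.0/103.3) = 1.173  (Mmp4)
log2(1637/6094) = -1.896  (Klf6)
log2(269.5/1371) = -2.347  (Casp6)
log2(163.6/543.6) = -1.732  (Abcb11)
The largest magnitude belongs to Stat11.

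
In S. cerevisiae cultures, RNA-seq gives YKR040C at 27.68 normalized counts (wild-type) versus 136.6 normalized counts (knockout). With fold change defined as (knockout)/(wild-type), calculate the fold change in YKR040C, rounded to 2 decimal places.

Fold change = 136.6 / 27.68 = 4.935
YKR040C is upregulated.

4.93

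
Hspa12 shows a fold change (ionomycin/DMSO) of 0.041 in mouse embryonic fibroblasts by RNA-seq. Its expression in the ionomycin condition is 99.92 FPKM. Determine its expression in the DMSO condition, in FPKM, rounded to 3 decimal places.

2437.073

DMSO expression = 99.92 / 0.041 = 2437.073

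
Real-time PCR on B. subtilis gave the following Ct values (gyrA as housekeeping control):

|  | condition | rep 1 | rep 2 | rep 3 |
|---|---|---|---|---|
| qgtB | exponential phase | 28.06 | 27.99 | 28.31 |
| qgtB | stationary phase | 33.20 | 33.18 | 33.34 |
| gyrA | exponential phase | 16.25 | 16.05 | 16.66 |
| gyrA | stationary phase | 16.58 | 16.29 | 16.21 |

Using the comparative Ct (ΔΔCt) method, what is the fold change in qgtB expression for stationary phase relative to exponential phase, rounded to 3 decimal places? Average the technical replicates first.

Mean Ct: qgtB exponential phase 28.120; qgtB stationary phase 33.240; gyrA exponential phase 16.320; gyrA stationary phase 16.360
ΔCt(exponential phase) = 28.120 − 16.320 = 11.800
ΔCt(stationary phase) = 33.240 − 16.360 = 16.880
ΔΔCt = 16.880 − 11.800 = 5.080
Fold change = 2^(−5.080) = 0.0296

0.030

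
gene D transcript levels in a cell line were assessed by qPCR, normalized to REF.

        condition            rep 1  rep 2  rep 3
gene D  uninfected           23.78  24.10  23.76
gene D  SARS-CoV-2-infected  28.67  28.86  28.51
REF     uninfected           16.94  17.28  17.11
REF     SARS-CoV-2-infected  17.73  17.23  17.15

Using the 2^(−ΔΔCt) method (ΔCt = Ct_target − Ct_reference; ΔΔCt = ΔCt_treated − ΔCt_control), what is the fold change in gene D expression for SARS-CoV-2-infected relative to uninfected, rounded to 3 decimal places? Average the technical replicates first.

Mean Ct: gene D uninfected 23.880; gene D SARS-CoV-2-infected 28.680; REF uninfected 17.110; REF SARS-CoV-2-infected 17.370
ΔCt(uninfected) = 23.880 − 17.110 = 6.770
ΔCt(SARS-CoV-2-infected) = 28.680 − 17.370 = 11.310
ΔΔCt = 11.310 − 6.770 = 4.540
Fold change = 2^(−4.540) = 0.0430

0.043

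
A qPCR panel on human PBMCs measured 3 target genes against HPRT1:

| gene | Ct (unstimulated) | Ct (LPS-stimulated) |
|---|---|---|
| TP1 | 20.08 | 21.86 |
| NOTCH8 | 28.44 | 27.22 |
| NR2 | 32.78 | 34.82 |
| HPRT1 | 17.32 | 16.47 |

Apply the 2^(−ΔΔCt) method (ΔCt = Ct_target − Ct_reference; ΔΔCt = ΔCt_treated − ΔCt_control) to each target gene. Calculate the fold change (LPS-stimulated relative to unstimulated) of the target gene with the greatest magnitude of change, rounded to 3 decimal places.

TP1: ΔΔCt = (21.86−16.47) − (20.08−17.32) = 5.39 − 2.76 = 2.63; fold change = 2^-2.63 = 0.162
NOTCH8: ΔΔCt = (27.22−16.47) − (28.44−17.32) = 10.75 − 11.12 = -0.37; fold change = 2^0.37 = 1.292
NR2: ΔΔCt = (34.82−16.47) − (32.78−17.32) = 18.35 − 15.46 = 2.89; fold change = 2^-2.89 = 0.135
NR2 has the largest |ΔΔCt| = 2.89.

0.135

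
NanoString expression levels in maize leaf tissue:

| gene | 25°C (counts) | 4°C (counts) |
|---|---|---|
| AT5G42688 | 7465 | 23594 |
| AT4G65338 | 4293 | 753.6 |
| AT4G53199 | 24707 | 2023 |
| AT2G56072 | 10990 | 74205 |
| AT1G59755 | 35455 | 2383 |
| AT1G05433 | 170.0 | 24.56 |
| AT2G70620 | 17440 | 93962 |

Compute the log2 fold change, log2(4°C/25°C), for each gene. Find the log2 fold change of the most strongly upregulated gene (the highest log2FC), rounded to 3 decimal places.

2.755

log2(23594/7465) = 1.660  (AT5G42688)
log2(753.6/4293) = -2.510  (AT4G65338)
log2(2023/24707) = -3.610  (AT4G53199)
log2(74205/10990) = 2.755  (AT2G56072)
log2(2383/35455) = -3.895  (AT1G59755)
log2(24.56/170.0) = -2.791  (AT1G05433)
log2(93962/17440) = 2.430  (AT2G70620)
AT2G56072 is most strongly upregulated.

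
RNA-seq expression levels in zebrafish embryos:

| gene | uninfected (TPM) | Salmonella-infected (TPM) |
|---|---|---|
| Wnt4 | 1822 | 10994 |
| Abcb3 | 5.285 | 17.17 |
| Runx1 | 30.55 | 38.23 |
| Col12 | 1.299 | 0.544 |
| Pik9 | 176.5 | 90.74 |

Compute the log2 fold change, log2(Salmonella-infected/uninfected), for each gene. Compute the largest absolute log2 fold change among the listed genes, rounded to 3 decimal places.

2.593

log2(10994/1822) = 2.593  (Wnt4)
log2(17.17/5.285) = 1.700  (Abcb3)
log2(38.23/30.55) = 0.324  (Runx1)
log2(0.544/1.299) = -1.256  (Col12)
log2(90.74/176.5) = -0.960  (Pik9)
The largest magnitude belongs to Wnt4.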